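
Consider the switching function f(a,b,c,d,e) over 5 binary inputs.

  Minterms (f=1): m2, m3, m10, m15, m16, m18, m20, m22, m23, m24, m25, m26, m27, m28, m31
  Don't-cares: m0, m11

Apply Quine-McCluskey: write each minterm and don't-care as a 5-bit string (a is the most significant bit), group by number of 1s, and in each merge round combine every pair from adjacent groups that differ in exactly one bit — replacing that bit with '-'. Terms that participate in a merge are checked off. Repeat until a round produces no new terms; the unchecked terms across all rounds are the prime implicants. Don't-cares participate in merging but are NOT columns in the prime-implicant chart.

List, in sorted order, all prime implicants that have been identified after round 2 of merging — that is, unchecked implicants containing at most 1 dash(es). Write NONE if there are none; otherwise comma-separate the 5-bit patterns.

[col 0] 00000*, 00010*, 00011*, 01010*, 01011*, 01111*, 10000*, 10010*, 10100*, 10110*, 10111*, 11000*, 11001*, 11010*, 11011*, 11100*, 11111*
[col 1] -0000*, -0010*, -1010*, -1011*, -1111*, 0-010*, 0-011*, 000-0*, 0001-*, 01-11*, 0101-*, 1-000*, 1-010*, 1-100*, 1-111, 10-00*, 10-10*, 100-0*, 101-0*, 1011-, 11-00*, 11-11*, 110-0*, 110-1*, 1100-*, 1101-*
[col 2] --010, -00-0, -1-11, -101-, 0-01-, 1--00, 1-0-0, 10--0, 110--
Prime implicants: --010, -00-0, -1-11, -101-, 0-01-, 1--00, 1-0-0, 1-111, 10--0, 1011-, 110--

1-111, 1011-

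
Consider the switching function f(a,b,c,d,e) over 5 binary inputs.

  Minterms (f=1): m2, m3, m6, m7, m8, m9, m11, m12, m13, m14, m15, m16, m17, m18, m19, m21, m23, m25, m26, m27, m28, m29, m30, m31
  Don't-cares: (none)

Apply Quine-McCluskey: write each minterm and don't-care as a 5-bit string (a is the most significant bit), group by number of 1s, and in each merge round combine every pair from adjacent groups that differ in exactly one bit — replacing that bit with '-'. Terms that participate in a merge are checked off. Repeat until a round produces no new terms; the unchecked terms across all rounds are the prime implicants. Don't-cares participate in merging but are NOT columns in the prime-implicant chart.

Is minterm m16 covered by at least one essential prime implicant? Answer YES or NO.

YES

size-2^0 implicants → 00010(✓)  00011(✓)  00110(✓)  00111(✓)  01000(✓)  01001(✓)  01011(✓)  01100(✓)  01101(✓)  01110(✓)  01111(✓)  10000(✓)  10001(✓)  10010(✓)  10011(✓)  10101(✓)  10111(✓)  11001(✓)  11010(✓)  11011(✓)  11100(✓)  11101(✓)  11110(✓)  11111(✓)
size-2^1 implicants → -0010(✓)  -0011(✓)  -0111(✓)  -1001(✓)  -1011(✓)  -1100(✓)  -1101(✓)  -1110(✓)  -1111(✓)  0-011(✓)  0-110(✓)  0-111(✓)  00-10(✓)  00-11(✓)  0001-(✓)  0011-(✓)  01-00(✓)  01-01(✓)  01-11(✓)  010-1(✓)  0100-(✓)  011-0(✓)  011-1(✓)  0110-(✓)  0111-(✓)  1-001(✓)  1-010(✓)  1-011(✓)  1-101(✓)  1-111(✓)  10-01(✓)  10-11(✓)  100-0(✓)  100-1(✓)  1000-(✓)  1001-(✓)  101-1(✓)  11-01(✓)  11-10(✓)  11-11(✓)  110-1(✓)  1101-(✓)  111-0(✓)  111-1(✓)  1110-(✓)  1111-(✓)
size-2^2 implicants → --011(✓)  --111(✓)  -0-11(✓)  -001-  -1-01(✓)  -1-11(✓)  -10-1(✓)  -11-0(✓)  -11-1(✓)  -110-(✓)  -111-(✓)  0--11(✓)  0-11-  00-1-  01--1(✓)  01-0-  011--(✓)  1--01(✓)  1--11(✓)  1-0-1(✓)  1-01-  1-1-1(✓)  10--1(✓)  100--  11--1(✓)  11-1-  111--(✓)
size-2^3 implicants → ---11  -1--1  -11--  1---1
Unchecked terms (primes): ---11, -001-, -1--1, -11--, 0-11-, 00-1-, 01-0-, 1---1, 1-01-, 100--, 11-1-
Minterm coverage:
  m2 ⊆ -001-,00-1-
  m3 ⊆ ---11,-001-,00-1-
  m6 ⊆ 0-11-,00-1-
  m7 ⊆ ---11,0-11-,00-1-
  m8 ⊆ 01-0- [E]
  m9 ⊆ -1--1,01-0-
  m11 ⊆ ---11,-1--1
  m12 ⊆ -11--,01-0-
  m13 ⊆ -1--1,-11--,01-0-
  m14 ⊆ -11--,0-11-
  m15 ⊆ ---11,-1--1,-11--,0-11-
  m16 ⊆ 100-- [E]
  m17 ⊆ 1---1,100--
  m18 ⊆ -001-,1-01-,100--
  m19 ⊆ ---11,-001-,1---1,1-01-,100--
  m21 ⊆ 1---1 [E]
  m23 ⊆ ---11,1---1
  m25 ⊆ -1--1,1---1
  m26 ⊆ 1-01-,11-1-
  m27 ⊆ ---11,-1--1,1---1,1-01-,11-1-
  m28 ⊆ -11-- [E]
  m29 ⊆ -1--1,-11--,1---1
  m30 ⊆ -11--,11-1-
  m31 ⊆ ---11,-1--1,-11--,1---1,11-1-
E = {-11--, 01-0-, 1---1, 100--}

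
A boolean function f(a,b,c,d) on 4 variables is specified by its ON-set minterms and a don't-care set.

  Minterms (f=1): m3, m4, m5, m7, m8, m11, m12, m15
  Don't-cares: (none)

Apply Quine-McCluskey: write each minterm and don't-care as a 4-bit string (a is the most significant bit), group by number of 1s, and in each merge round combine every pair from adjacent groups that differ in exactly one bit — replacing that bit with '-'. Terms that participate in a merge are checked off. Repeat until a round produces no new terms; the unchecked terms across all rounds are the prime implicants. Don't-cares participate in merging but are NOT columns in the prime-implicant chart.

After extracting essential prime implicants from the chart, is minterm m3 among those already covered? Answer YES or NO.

YES

Round 0: 0011✓ 0100✓ 0101✓ 0111✓ 1000✓ 1011✓ 1100✓ 1111✓
Round 1: -011✓ -100 -111✓ 0-11✓ 01-1 010- 1-00 1-11✓
Round 2: --11
PIs = {--11, -100, 01-1, 010-, 1-00}
Coverage chart:
  m3: --11 ←essential
  m4: -100,010-
  m5: 01-1,010-
  m7: --11,01-1
  m8: 1-00 ←essential
  m11: --11 ←essential
  m12: -100,1-00
  m15: --11 ←essential
Essential: --11, 1-00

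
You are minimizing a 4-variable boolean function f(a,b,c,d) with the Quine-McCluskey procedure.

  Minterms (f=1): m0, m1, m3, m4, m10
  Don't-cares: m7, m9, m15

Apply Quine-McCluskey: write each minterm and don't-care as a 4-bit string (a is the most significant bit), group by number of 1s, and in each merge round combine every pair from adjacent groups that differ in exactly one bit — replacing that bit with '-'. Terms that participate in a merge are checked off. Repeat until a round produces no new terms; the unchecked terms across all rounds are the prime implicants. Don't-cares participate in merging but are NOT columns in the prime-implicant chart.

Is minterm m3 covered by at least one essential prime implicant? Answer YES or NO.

[col 0] 0000*, 0001*, 0011*, 0100*, 0111*, 1001*, 1010, 1111*
[col 1] -001, -111, 0-00, 0-11, 00-1, 000-
Prime implicants: -001, -111, 0-00, 0-11, 00-1, 000-, 1010
PI chart (minterm → PIs covering it):
  0 | 0-00,000-
  1 | -001,00-1,000-
  3 | 0-11,00-1
  4 | 0-00  (sole → essential)
  10 | 1010  (sole → essential)
Essential prime implicants: 0-00, 1010

NO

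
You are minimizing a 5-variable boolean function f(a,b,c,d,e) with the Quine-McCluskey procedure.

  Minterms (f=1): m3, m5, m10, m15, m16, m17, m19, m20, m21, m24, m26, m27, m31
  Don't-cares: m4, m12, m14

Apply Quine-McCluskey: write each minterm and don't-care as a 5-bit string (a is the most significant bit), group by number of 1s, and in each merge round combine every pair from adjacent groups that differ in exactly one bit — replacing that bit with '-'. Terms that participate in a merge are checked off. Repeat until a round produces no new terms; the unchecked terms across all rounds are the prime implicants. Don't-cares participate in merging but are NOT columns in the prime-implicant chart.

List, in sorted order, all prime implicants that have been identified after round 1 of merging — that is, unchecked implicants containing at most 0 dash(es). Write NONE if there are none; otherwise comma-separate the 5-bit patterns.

NONE

Round 0: 00011✓ 00100✓ 00101✓ 01010✓ 01100✓ 01110✓ 01111✓ 10000✓ 10001✓ 10011✓ 10100✓ 10101✓ 11000✓ 11010✓ 11011✓ 11111✓
Round 1: -0011 -0100✓ -0101✓ -1010 -1111 0-100 0010-✓ 01-10 011-0 0111- 1-000 1-011 10-00✓ 10-01✓ 100-1 1000-✓ 1010-✓ 11-11 110-0 1101-
Round 2: -010- 10-0-
PIs = {-0011, -010-, -1010, -1111, 0-100, 01-10, 011-0, 0111-, 1-000, 1-011, 10-0-, 100-1, 11-11, 110-0, 1101-}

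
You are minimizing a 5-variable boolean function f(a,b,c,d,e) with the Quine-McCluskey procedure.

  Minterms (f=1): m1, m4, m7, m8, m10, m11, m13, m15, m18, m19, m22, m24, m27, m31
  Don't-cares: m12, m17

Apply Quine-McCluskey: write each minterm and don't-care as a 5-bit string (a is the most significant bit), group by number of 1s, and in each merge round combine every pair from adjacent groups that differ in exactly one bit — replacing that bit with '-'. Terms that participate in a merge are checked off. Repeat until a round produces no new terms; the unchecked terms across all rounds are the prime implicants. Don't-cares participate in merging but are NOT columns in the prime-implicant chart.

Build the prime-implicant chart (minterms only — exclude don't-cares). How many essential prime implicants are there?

6

Round 0: 00001✓ 00100✓ 00111✓ 01000✓ 01010✓ 01011✓ 01100✓ 01101✓ 01111✓ 10001✓ 10010✓ 10011✓ 10110✓ 11000✓ 11011✓ 11111✓
Round 1: -0001 -1000 -1011✓ -1111✓ 0-100 0-111 01-00 01-11✓ 010-0 0101- 011-1 0110- 1-011 10-10 100-1 1001- 11-11✓
Round 2: -1-11
PIs = {-0001, -1-11, -1000, 0-100, 0-111, 01-00, 010-0, 0101-, 011-1, 0110-, 1-011, 10-10, 100-1, 1001-}
Coverage chart:
  m1: -0001 ←essential
  m4: 0-100 ←essential
  m7: 0-111 ←essential
  m8: -1000,01-00,010-0
  m10: 010-0,0101-
  m11: -1-11,0101-
  m13: 011-1,0110-
  m15: -1-11,0-111,011-1
  m18: 10-10,1001-
  m19: 1-011,100-1,1001-
  m22: 10-10 ←essential
  m24: -1000 ←essential
  m27: -1-11,1-011
  m31: -1-11 ←essential
Essential: -0001, -1-11, -1000, 0-100, 0-111, 10-10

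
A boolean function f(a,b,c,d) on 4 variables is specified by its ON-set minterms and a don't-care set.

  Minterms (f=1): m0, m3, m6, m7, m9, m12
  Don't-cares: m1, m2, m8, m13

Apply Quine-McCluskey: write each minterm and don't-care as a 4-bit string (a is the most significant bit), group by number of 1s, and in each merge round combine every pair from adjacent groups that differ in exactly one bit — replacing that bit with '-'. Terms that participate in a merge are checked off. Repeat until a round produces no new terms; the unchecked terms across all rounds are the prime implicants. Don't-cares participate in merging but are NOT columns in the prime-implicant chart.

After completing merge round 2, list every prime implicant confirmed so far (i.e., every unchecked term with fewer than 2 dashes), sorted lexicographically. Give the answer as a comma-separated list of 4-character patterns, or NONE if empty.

NONE

[col 0] 0000*, 0001*, 0010*, 0011*, 0110*, 0111*, 1000*, 1001*, 1100*, 1101*
[col 1] -000*, -001*, 0-10*, 0-11*, 00-0*, 00-1*, 000-*, 001-*, 011-*, 1-00*, 1-01*, 100-*, 110-*
[col 2] -00-, 0-1-, 00--, 1-0-
Prime implicants: -00-, 0-1-, 00--, 1-0-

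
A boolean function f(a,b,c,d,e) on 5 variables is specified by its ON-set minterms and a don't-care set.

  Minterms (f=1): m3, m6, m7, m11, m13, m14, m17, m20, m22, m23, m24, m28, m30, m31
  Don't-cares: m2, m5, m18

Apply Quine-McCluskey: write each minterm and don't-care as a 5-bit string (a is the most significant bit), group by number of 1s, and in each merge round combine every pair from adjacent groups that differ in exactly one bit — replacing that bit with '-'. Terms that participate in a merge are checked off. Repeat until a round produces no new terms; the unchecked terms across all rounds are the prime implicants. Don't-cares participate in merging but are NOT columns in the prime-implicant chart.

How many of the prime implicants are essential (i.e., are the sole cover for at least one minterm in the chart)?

7

[col 0] 00010*, 00011*, 00101*, 00110*, 00111*, 01011*, 01101*, 01110*, 10001, 10010*, 10100*, 10110*, 10111*, 11000*, 11100*, 11110*, 11111*
[col 1] -0010*, -0110*, -0111*, -1110*, 0-011, 0-101, 0-110*, 00-10*, 00-11*, 0001-*, 001-1, 0011-*, 1-100*, 1-110*, 1-111*, 10-10*, 101-0*, 1011-*, 11-00, 111-0*, 1111-*
[col 2] --110, -0-10, -011-, 00-1-, 1-1-0, 1-11-
Prime implicants: --110, -0-10, -011-, 0-011, 0-101, 00-1-, 001-1, 1-1-0, 1-11-, 10001, 11-00
PI chart (minterm → PIs covering it):
  3 | 0-011,00-1-
  6 | --110,-0-10,-011-,00-1-
  7 | -011-,00-1-,001-1
  11 | 0-011  (sole → essential)
  13 | 0-101  (sole → essential)
  14 | --110  (sole → essential)
  17 | 10001  (sole → essential)
  20 | 1-1-0  (sole → essential)
  22 | --110,-0-10,-011-,1-1-0,1-11-
  23 | -011-,1-11-
  24 | 11-00  (sole → essential)
  28 | 1-1-0,11-00
  30 | --110,1-1-0,1-11-
  31 | 1-11-  (sole → essential)
Essential prime implicants: --110, 0-011, 0-101, 1-1-0, 1-11-, 10001, 11-00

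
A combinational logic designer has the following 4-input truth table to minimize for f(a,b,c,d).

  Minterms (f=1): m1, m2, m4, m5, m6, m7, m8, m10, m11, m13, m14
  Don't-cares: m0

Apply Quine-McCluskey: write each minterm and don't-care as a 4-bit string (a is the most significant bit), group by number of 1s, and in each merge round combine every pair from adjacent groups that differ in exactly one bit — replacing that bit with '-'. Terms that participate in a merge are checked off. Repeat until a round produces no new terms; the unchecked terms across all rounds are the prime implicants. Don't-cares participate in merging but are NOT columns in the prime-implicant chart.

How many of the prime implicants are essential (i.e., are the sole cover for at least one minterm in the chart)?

Round 0: 0000✓ 0001✓ 0010✓ 0100✓ 0101✓ 0110✓ 0111✓ 1000✓ 1010✓ 1011✓ 1101✓ 1110✓
Round 1: -000✓ -010✓ -101 -110✓ 0-00✓ 0-01✓ 0-10✓ 00-0✓ 000-✓ 01-0✓ 01-1✓ 010-✓ 011-✓ 1-10✓ 10-0✓ 101-
Round 2: --10 -0-0 0--0 0-0- 01--
PIs = {--10, -0-0, -101, 0--0, 0-0-, 01--, 101-}
Coverage chart:
  m1: 0-0- ←essential
  m2: --10,-0-0,0--0
  m4: 0--0,0-0-,01--
  m5: -101,0-0-,01--
  m6: --10,0--0,01--
  m7: 01-- ←essential
  m8: -0-0 ←essential
  m10: --10,-0-0,101-
  m11: 101- ←essential
  m13: -101 ←essential
  m14: --10 ←essential
Essential: --10, -0-0, -101, 0-0-, 01--, 101-

6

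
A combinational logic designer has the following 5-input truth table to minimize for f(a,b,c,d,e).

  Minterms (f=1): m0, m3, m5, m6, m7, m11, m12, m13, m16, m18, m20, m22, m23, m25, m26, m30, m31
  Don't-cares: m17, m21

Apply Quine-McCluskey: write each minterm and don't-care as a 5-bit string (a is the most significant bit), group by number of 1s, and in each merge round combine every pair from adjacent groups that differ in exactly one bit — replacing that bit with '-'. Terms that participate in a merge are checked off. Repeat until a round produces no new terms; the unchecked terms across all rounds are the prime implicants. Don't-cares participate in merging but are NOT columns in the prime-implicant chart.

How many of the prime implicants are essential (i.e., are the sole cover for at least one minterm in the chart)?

7

size-2^0 implicants → 00000(✓)  00011(✓)  00101(✓)  00110(✓)  00111(✓)  01011(✓)  01100(✓)  01101(✓)  10000(✓)  10001(✓)  10010(✓)  10100(✓)  10101(✓)  10110(✓)  10111(✓)  11001(✓)  11010(✓)  11110(✓)  11111(✓)
size-2^1 implicants → -0000  -0101(✓)  -0110(✓)  -0111(✓)  0-011  0-101  00-11  001-1(✓)  0011-(✓)  0110-  1-001  1-010(✓)  1-110(✓)  1-111(✓)  10-00(✓)  10-01(✓)  10-10(✓)  100-0(✓)  1000-(✓)  101-0(✓)  101-1(✓)  1010-(✓)  1011-(✓)  11-10(✓)  1111-(✓)
size-2^2 implicants → -01-1  -011-  1--10  1-11-  10--0  10-0-  101--
Unchecked terms (primes): -0000, -01-1, -011-, 0-011, 0-101, 00-11, 0110-, 1--10, 1-001, 1-11-, 10--0, 10-0-, 101--
Minterm coverage:
  m0 ⊆ -0000 [E]
  m3 ⊆ 0-011,00-11
  m5 ⊆ -01-1,0-101
  m6 ⊆ -011- [E]
  m7 ⊆ -01-1,-011-,00-11
  m11 ⊆ 0-011 [E]
  m12 ⊆ 0110- [E]
  m13 ⊆ 0-101,0110-
  m16 ⊆ -0000,10--0,10-0-
  m18 ⊆ 1--10,10--0
  m20 ⊆ 10--0,10-0-,101--
  m22 ⊆ -011-,1--10,1-11-,10--0,101--
  m23 ⊆ -01-1,-011-,1-11-,101--
  m25 ⊆ 1-001 [E]
  m26 ⊆ 1--10 [E]
  m30 ⊆ 1--10,1-11-
  m31 ⊆ 1-11- [E]
E = {-0000, -011-, 0-011, 0110-, 1--10, 1-001, 1-11-}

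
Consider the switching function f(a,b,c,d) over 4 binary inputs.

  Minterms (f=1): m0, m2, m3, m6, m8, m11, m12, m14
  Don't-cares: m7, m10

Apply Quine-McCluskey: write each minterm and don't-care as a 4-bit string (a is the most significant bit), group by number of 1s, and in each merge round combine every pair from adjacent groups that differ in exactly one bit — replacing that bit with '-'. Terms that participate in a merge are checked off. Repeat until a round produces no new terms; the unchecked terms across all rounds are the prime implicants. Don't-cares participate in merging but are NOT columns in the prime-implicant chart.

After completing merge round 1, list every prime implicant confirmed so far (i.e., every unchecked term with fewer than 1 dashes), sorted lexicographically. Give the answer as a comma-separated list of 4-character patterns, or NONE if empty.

Round 0: 0000✓ 0010✓ 0011✓ 0110✓ 0111✓ 1000✓ 1010✓ 1011✓ 1100✓ 1110✓
Round 1: -000✓ -010✓ -011✓ -110✓ 0-10✓ 0-11✓ 00-0✓ 001-✓ 011-✓ 1-00✓ 1-10✓ 10-0✓ 101-✓ 11-0✓
Round 2: --10 -0-0 -01- 0-1- 1--0
PIs = {--10, -0-0, -01-, 0-1-, 1--0}

NONE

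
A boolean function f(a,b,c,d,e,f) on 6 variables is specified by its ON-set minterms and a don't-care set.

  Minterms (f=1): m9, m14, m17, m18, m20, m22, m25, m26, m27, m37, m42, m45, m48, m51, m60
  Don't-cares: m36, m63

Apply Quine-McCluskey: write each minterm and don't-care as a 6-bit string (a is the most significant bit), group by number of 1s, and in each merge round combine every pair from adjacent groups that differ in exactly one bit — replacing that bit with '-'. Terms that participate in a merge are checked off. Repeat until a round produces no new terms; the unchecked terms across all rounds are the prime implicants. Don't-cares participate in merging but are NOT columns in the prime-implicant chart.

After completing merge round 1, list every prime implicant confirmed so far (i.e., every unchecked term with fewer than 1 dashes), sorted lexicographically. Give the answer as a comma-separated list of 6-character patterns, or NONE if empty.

001110, 101010, 110000, 110011, 111100, 111111

[col 0] 001001*, 001110, 010001*, 010010*, 010100*, 010110*, 011001*, 011010*, 011011*, 100100*, 100101*, 101010, 101101*, 110000, 110011, 111100, 111111
[col 1] 0-1001, 01-001, 01-010, 010-10, 0101-0, 0110-1, 01101-, 10-101, 10010-
Prime implicants: 0-1001, 001110, 01-001, 01-010, 010-10, 0101-0, 0110-1, 01101-, 10-101, 10010-, 101010, 110000, 110011, 111100, 111111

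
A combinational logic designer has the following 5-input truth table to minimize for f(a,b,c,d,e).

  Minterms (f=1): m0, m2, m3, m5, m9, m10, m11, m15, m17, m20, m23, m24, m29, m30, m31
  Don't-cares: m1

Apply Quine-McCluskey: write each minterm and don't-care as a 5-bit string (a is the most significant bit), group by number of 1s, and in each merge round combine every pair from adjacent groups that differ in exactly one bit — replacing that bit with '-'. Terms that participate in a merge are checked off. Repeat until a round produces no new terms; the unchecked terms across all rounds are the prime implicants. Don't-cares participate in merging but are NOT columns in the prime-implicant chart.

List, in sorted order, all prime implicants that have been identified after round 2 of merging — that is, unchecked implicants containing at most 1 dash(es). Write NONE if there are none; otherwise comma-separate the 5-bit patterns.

-0001, -1111, 00-01, 01-11, 1-111, 10100, 11000, 111-1, 1111-

[col 0] 00000*, 00001*, 00010*, 00011*, 00101*, 01001*, 01010*, 01011*, 01111*, 10001*, 10100, 10111*, 11000, 11101*, 11110*, 11111*
[col 1] -0001, -1111, 0-001*, 0-010*, 0-011*, 00-01, 000-0*, 000-1*, 0000-*, 0001-*, 01-11, 010-1*, 0101-*, 1-111, 111-1, 1111-
[col 2] 0-0-1, 0-01-, 000--
Prime implicants: -0001, -1111, 0-0-1, 0-01-, 00-01, 000--, 01-11, 1-111, 10100, 11000, 111-1, 1111-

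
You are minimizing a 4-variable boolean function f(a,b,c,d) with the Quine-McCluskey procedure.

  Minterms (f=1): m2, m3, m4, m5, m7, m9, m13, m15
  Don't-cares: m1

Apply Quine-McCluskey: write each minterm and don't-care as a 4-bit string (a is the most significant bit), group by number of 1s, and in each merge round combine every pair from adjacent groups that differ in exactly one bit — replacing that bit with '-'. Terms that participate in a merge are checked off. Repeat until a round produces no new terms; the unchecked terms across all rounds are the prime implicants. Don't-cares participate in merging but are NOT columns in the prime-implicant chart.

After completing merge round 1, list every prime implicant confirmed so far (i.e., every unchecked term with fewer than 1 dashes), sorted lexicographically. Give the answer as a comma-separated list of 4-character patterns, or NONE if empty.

Round 0: 0001✓ 0010✓ 0011✓ 0100✓ 0101✓ 0111✓ 1001✓ 1101✓ 1111✓
Round 1: -001✓ -101✓ -111✓ 0-01✓ 0-11✓ 00-1✓ 001- 01-1✓ 010- 1-01✓ 11-1✓
Round 2: --01 -1-1 0--1
PIs = {--01, -1-1, 0--1, 001-, 010-}

NONE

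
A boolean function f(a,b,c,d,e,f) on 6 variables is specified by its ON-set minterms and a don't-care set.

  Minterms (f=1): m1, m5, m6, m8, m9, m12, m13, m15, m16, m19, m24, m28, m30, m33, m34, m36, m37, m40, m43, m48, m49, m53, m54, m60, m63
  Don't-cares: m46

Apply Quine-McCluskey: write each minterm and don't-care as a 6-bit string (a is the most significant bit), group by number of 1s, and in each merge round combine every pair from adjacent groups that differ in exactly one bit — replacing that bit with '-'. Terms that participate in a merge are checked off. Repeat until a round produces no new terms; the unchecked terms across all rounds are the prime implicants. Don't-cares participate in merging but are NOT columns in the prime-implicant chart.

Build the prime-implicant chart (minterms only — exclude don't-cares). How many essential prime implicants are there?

12

[col 0] 000001*, 000101*, 000110, 001000*, 001001*, 001100*, 001101*, 001111*, 010000*, 010011, 011000*, 011100*, 011110*, 100001*, 100010, 100100*, 100101*, 101000*, 101011, 101110, 110000*, 110001*, 110101*, 110110, 111100*, 111111
[col 1] -00001*, -00101*, -01000, -10000, -11100, 0-1000*, 0-1100*, 00-001*, 00-101*, 000-01*, 001-00*, 001-01*, 00100-*, 0011-1, 00110-*, 01-000, 011-00*, 0111-0, 1-0001*, 1-0101*, 100-01*, 10010-, 110-01*, 11000-
[col 2] -00-01, 0-1-00, 00--01, 001-0-, 1-0-01
Prime implicants: -00-01, -01000, -10000, -11100, 0-1-00, 00--01, 000110, 001-0-, 0011-1, 01-000, 010011, 0111-0, 1-0-01, 100010, 10010-, 101011, 101110, 11000-, 110110, 111111
PI chart (minterm → PIs covering it):
  1 | -00-01,00--01
  5 | -00-01,00--01
  6 | 000110  (sole → essential)
  8 | -01000,0-1-00,001-0-
  9 | 00--01,001-0-
  12 | 0-1-00,001-0-
  13 | 00--01,001-0-,0011-1
  15 | 0011-1  (sole → essential)
  16 | -10000,01-000
  19 | 010011  (sole → essential)
  24 | 0-1-00,01-000
  28 | -11100,0-1-00,0111-0
  30 | 0111-0  (sole → essential)
  33 | -00-01,1-0-01
  34 | 100010  (sole → essential)
  36 | 10010-  (sole → essential)
  37 | -00-01,1-0-01,10010-
  40 | -01000  (sole → essential)
  43 | 101011  (sole → essential)
  48 | -10000,11000-
  49 | 1-0-01,11000-
  53 | 1-0-01  (sole → essential)
  54 | 110110  (sole → essential)
  60 | -11100  (sole → essential)
  63 | 111111  (sole → essential)
Essential prime implicants: -01000, -11100, 000110, 0011-1, 010011, 0111-0, 1-0-01, 100010, 10010-, 101011, 110110, 111111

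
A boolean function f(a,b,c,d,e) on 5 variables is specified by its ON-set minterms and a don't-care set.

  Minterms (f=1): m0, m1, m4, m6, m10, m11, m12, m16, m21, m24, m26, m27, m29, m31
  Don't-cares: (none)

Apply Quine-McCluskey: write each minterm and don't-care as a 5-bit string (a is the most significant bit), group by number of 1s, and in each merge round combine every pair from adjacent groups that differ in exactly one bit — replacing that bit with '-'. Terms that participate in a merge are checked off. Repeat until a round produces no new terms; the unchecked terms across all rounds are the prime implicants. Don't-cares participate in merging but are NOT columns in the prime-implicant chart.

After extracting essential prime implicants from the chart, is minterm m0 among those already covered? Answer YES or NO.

YES

size-2^0 implicants → 00000(✓)  00001(✓)  00100(✓)  00110(✓)  01010(✓)  01011(✓)  01100(✓)  10000(✓)  10101(✓)  11000(✓)  11010(✓)  11011(✓)  11101(✓)  11111(✓)
size-2^1 implicants → -0000  -1010(✓)  -1011(✓)  0-100  00-00  0000-  001-0  0101-(✓)  1-000  1-101  11-11  110-0  1101-(✓)  111-1
size-2^2 implicants → -101-
Unchecked terms (primes): -0000, -101-, 0-100, 00-00, 0000-, 001-0, 1-000, 1-101, 11-11, 110-0, 111-1
Minterm coverage:
  m0 ⊆ -0000,00-00,0000-
  m1 ⊆ 0000- [E]
  m4 ⊆ 0-100,00-00,001-0
  m6 ⊆ 001-0 [E]
  m10 ⊆ -101- [E]
  m11 ⊆ -101- [E]
  m12 ⊆ 0-100 [E]
  m16 ⊆ -0000,1-000
  m21 ⊆ 1-101 [E]
  m24 ⊆ 1-000,110-0
  m26 ⊆ -101-,110-0
  m27 ⊆ -101-,11-11
  m29 ⊆ 1-101,111-1
  m31 ⊆ 11-11,111-1
E = {-101-, 0-100, 0000-, 001-0, 1-101}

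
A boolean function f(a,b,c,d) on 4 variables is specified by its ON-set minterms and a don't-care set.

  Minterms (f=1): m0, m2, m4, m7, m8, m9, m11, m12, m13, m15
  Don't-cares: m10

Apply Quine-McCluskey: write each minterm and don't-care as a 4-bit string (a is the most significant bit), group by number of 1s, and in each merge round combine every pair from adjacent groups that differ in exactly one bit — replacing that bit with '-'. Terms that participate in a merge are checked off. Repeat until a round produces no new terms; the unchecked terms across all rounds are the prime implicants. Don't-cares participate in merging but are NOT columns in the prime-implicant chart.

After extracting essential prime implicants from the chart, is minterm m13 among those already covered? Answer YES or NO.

[col 0] 0000*, 0010*, 0100*, 0111*, 1000*, 1001*, 1010*, 1011*, 1100*, 1101*, 1111*
[col 1] -000*, -010*, -100*, -111, 0-00*, 00-0*, 1-00*, 1-01*, 1-11*, 10-0*, 10-1*, 100-*, 101-*, 11-1*, 110-*
[col 2] --00, -0-0, 1--1, 1-0-, 10--
Prime implicants: --00, -0-0, -111, 1--1, 1-0-, 10--
PI chart (minterm → PIs covering it):
  0 | --00,-0-0
  2 | -0-0  (sole → essential)
  4 | --00  (sole → essential)
  7 | -111  (sole → essential)
  8 | --00,-0-0,1-0-,10--
  9 | 1--1,1-0-,10--
  11 | 1--1,10--
  12 | --00,1-0-
  13 | 1--1,1-0-
  15 | -111,1--1
Essential prime implicants: --00, -0-0, -111

NO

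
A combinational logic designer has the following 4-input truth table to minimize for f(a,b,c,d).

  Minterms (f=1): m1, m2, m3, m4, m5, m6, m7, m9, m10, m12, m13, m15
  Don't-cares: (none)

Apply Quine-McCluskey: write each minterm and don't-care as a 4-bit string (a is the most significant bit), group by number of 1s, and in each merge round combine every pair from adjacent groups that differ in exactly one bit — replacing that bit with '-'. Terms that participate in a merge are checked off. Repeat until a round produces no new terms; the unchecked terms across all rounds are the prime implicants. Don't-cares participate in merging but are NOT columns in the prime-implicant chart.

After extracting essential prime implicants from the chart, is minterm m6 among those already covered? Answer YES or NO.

NO

Round 0: 0001✓ 0010✓ 0011✓ 0100✓ 0101✓ 0110✓ 0111✓ 1001✓ 1010✓ 1100✓ 1101✓ 1111✓
Round 1: -001✓ -010 -100✓ -101✓ -111✓ 0-01✓ 0-10✓ 0-11✓ 00-1✓ 001-✓ 01-0✓ 01-1✓ 010-✓ 011-✓ 1-01✓ 11-1✓ 110-✓
Round 2: --01 -1-1 -10- 0--1 0-1- 01--
PIs = {--01, -010, -1-1, -10-, 0--1, 0-1-, 01--}
Coverage chart:
  m1: --01,0--1
  m2: -010,0-1-
  m3: 0--1,0-1-
  m4: -10-,01--
  m5: --01,-1-1,-10-,0--1,01--
  m6: 0-1-,01--
  m7: -1-1,0--1,0-1-,01--
  m9: --01 ←essential
  m10: -010 ←essential
  m12: -10- ←essential
  m13: --01,-1-1,-10-
  m15: -1-1 ←essential
Essential: --01, -010, -1-1, -10-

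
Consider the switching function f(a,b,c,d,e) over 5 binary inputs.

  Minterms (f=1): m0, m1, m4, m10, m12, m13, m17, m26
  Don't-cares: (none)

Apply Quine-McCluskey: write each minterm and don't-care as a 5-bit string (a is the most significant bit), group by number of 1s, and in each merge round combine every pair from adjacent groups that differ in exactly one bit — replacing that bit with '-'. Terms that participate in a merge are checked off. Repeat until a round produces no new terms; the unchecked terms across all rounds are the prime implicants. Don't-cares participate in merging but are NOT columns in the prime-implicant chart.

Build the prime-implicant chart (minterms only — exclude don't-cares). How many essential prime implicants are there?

Round 0: 00000✓ 00001✓ 00100✓ 01010✓ 01100✓ 01101✓ 10001✓ 11010✓
Round 1: -0001 -1010 0-100 00-00 0000- 0110-
PIs = {-0001, -1010, 0-100, 00-00, 0000-, 0110-}
Coverage chart:
  m0: 00-00,0000-
  m1: -0001,0000-
  m4: 0-100,00-00
  m10: -1010 ←essential
  m12: 0-100,0110-
  m13: 0110- ←essential
  m17: -0001 ←essential
  m26: -1010 ←essential
Essential: -0001, -1010, 0110-

3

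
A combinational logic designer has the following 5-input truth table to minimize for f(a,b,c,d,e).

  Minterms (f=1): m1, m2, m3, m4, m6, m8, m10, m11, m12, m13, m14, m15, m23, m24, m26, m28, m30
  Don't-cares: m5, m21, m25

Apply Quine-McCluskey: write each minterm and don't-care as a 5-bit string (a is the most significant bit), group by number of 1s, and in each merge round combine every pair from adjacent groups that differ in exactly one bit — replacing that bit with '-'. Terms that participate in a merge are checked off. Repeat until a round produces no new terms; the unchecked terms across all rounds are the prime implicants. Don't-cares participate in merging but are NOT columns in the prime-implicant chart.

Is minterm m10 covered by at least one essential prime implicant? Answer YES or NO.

YES

Round 0: 00001✓ 00010✓ 00011✓ 00100✓ 00101✓ 00110✓ 01000✓ 01010✓ 01011✓ 01100✓ 01101✓ 01110✓ 01111✓ 10101✓ 10111✓ 11000✓ 11001✓ 11010✓ 11100✓ 11110✓
Round 1: -0101 -1000✓ -1010✓ -1100✓ -1110✓ 0-010✓ 0-011✓ 0-100✓ 0-101✓ 0-110✓ 00-01 00-10✓ 000-1 0001-✓ 001-0✓ 0010-✓ 01-00✓ 01-10✓ 01-11✓ 010-0✓ 0101-✓ 011-0✓ 011-1✓ 0110-✓ 0111-✓ 101-1 11-00✓ 11-10✓ 110-0✓ 1100- 111-0✓
Round 2: -1-00✓ -1-10✓ -10-0✓ -11-0✓ 0--10 0-01- 0-1-0 0-10- 01--0✓ 01-1- 011-- 11--0✓
Round 3: -1--0
PIs = {-0101, -1--0, 0--10, 0-01-, 0-1-0, 0-10-, 00-01, 000-1, 01-1-, 011--, 101-1, 1100-}
Coverage chart:
  m1: 00-01,000-1
  m2: 0--10,0-01-
  m3: 0-01-,000-1
  m4: 0-1-0,0-10-
  m6: 0--10,0-1-0
  m8: -1--0 ←essential
  m10: -1--0,0--10,0-01-,01-1-
  m11: 0-01-,01-1-
  m12: -1--0,0-1-0,0-10-,011--
  m13: 0-10-,011--
  m14: -1--0,0--10,0-1-0,01-1-,011--
  m15: 01-1-,011--
  m23: 101-1 ←essential
  m24: -1--0,1100-
  m26: -1--0 ←essential
  m28: -1--0 ←essential
  m30: -1--0 ←essential
Essential: -1--0, 101-1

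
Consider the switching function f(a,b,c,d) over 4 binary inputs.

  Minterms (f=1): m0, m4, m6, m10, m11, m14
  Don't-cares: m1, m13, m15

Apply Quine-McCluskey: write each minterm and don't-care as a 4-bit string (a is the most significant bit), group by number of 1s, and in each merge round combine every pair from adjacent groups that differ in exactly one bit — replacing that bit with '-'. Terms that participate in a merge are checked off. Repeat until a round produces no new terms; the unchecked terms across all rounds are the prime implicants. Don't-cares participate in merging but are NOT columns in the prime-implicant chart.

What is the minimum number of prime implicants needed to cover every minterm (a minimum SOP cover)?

size-2^0 implicants → 0000(✓)  0001(✓)  0100(✓)  0110(✓)  1010(✓)  1011(✓)  1101(✓)  1110(✓)  1111(✓)
size-2^1 implicants → -110  0-00  000-  01-0  1-10(✓)  1-11(✓)  101-(✓)  11-1  111-(✓)
size-2^2 implicants → 1-1-
Unchecked terms (primes): -110, 0-00, 000-, 01-0, 1-1-, 11-1
Minterm coverage:
  m0 ⊆ 0-00,000-
  m4 ⊆ 0-00,01-0
  m6 ⊆ -110,01-0
  m10 ⊆ 1-1- [E]
  m11 ⊆ 1-1- [E]
  m14 ⊆ -110,1-1-
E = {1-1-}
Petrick residual → -110, 0-00
Cover = bcd' + a'c'd' + ac  |cover|=3

3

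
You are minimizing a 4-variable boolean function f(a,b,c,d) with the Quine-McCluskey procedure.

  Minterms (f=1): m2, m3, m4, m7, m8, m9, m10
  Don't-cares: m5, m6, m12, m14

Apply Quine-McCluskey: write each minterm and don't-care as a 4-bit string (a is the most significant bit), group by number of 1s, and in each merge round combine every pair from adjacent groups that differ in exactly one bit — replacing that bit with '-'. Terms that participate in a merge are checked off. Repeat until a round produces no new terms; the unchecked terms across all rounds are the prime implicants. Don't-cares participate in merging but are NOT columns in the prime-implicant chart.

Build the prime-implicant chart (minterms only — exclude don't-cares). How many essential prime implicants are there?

2

size-2^0 implicants → 0010(✓)  0011(✓)  0100(✓)  0101(✓)  0110(✓)  0111(✓)  1000(✓)  1001(✓)  1010(✓)  1100(✓)  1110(✓)
size-2^1 implicants → -010(✓)  -100(✓)  -110(✓)  0-10(✓)  0-11(✓)  001-(✓)  01-0(✓)  01-1(✓)  010-(✓)  011-(✓)  1-00(✓)  1-10(✓)  10-0(✓)  100-  11-0(✓)
size-2^2 implicants → --10  -1-0  0-1-  01--  1--0
Unchecked terms (primes): --10, -1-0, 0-1-, 01--, 1--0, 100-
Minterm coverage:
  m2 ⊆ --10,0-1-
  m3 ⊆ 0-1- [E]
  m4 ⊆ -1-0,01--
  m7 ⊆ 0-1-,01--
  m8 ⊆ 1--0,100-
  m9 ⊆ 100- [E]
  m10 ⊆ --10,1--0
E = {0-1-, 100-}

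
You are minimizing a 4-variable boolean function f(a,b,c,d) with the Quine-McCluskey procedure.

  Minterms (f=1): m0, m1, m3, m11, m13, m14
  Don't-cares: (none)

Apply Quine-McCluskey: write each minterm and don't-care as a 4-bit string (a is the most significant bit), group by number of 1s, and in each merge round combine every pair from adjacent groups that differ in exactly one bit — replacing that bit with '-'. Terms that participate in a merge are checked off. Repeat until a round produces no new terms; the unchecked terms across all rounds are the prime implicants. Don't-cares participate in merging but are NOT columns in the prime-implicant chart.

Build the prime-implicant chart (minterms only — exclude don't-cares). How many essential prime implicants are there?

Round 0: 0000✓ 0001✓ 0011✓ 1011✓ 1101 1110
Round 1: -011 00-1 000-
PIs = {-011, 00-1, 000-, 1101, 1110}
Coverage chart:
  m0: 000- ←essential
  m1: 00-1,000-
  m3: -011,00-1
  m11: -011 ←essential
  m13: 1101 ←essential
  m14: 1110 ←essential
Essential: -011, 000-, 1101, 1110

4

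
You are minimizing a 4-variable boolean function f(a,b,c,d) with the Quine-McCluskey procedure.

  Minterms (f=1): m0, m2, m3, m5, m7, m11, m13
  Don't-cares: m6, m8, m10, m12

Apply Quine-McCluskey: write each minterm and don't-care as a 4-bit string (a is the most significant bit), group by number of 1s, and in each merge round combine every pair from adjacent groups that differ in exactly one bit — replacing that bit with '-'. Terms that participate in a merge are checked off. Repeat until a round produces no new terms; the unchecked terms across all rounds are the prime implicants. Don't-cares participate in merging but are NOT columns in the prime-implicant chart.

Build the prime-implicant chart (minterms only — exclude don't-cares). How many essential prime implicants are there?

2

[col 0] 0000*, 0010*, 0011*, 0101*, 0110*, 0111*, 1000*, 1010*, 1011*, 1100*, 1101*
[col 1] -000*, -010*, -011*, -101, 0-10*, 0-11*, 00-0*, 001-*, 01-1, 011-*, 1-00, 10-0*, 101-*, 110-
[col 2] -0-0, -01-, 0-1-
Prime implicants: -0-0, -01-, -101, 0-1-, 01-1, 1-00, 110-
PI chart (minterm → PIs covering it):
  0 | -0-0  (sole → essential)
  2 | -0-0,-01-,0-1-
  3 | -01-,0-1-
  5 | -101,01-1
  7 | 0-1-,01-1
  11 | -01-  (sole → essential)
  13 | -101,110-
Essential prime implicants: -0-0, -01-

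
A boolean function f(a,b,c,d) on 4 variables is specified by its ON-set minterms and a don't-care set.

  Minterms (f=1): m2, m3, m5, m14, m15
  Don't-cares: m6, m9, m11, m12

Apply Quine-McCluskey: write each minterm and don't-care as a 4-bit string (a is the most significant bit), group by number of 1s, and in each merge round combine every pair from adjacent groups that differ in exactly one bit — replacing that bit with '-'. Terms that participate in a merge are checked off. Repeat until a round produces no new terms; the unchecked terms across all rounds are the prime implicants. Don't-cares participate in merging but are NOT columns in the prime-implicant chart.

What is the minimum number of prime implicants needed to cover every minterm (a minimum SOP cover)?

[col 0] 0010*, 0011*, 0101, 0110*, 1001*, 1011*, 1100*, 1110*, 1111*
[col 1] -011, -110, 0-10, 001-, 1-11, 10-1, 11-0, 111-
Prime implicants: -011, -110, 0-10, 001-, 0101, 1-11, 10-1, 11-0, 111-
PI chart (minterm → PIs covering it):
  2 | 0-10,001-
  3 | -011,001-
  5 | 0101  (sole → essential)
  14 | -110,11-0,111-
  15 | 1-11,111-
Essential prime implicants: 0101
Petrick residual → 001-, 111-
Minimum SOP uses 3 PIs: a'b'c + a'bc'd + abc

3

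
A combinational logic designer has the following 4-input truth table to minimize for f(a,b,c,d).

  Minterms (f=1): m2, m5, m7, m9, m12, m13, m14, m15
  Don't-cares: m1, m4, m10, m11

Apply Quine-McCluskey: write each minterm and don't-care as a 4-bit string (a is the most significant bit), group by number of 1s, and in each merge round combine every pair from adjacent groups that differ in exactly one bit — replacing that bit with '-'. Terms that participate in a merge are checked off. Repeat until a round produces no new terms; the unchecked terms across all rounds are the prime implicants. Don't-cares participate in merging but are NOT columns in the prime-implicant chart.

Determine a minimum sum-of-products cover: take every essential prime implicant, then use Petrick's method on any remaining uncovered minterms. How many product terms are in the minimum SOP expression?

4

size-2^0 implicants → 0001(✓)  0010(✓)  0100(✓)  0101(✓)  0111(✓)  1001(✓)  1010(✓)  1011(✓)  1100(✓)  1101(✓)  1110(✓)  1111(✓)
size-2^1 implicants → -001(✓)  -010  -100(✓)  -101(✓)  -111(✓)  0-01(✓)  01-1(✓)  010-(✓)  1-01(✓)  1-10(✓)  1-11(✓)  10-1(✓)  101-(✓)  11-0(✓)  11-1(✓)  110-(✓)  111-(✓)
size-2^2 implicants → --01  -1-1  -10-  1--1  1-1-  11--
Unchecked terms (primes): --01, -010, -1-1, -10-, 1--1, 1-1-, 11--
Minterm coverage:
  m2 ⊆ -010 [E]
  m5 ⊆ --01,-1-1,-10-
  m7 ⊆ -1-1 [E]
  m9 ⊆ --01,1--1
  m12 ⊆ -10-,11--
  m13 ⊆ --01,-1-1,-10-,1--1,11--
  m14 ⊆ 1-1-,11--
  m15 ⊆ -1-1,1--1,1-1-,11--
E = {-010, -1-1}
Petrick residual → --01, 11--
Cover = c'd + b'cd' + bd + ab  |cover|=4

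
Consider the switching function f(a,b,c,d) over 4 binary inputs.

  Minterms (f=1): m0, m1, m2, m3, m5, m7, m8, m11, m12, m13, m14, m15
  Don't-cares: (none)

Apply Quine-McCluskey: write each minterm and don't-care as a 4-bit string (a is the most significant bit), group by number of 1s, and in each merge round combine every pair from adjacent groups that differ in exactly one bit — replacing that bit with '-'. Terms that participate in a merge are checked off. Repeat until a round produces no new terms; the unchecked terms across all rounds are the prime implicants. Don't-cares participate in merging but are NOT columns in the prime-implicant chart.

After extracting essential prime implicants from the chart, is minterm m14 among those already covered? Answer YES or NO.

size-2^0 implicants → 0000(✓)  0001(✓)  0010(✓)  0011(✓)  0101(✓)  0111(✓)  1000(✓)  1011(✓)  1100(✓)  1101(✓)  1110(✓)  1111(✓)
size-2^1 implicants → -000  -011(✓)  -101(✓)  -111(✓)  0-01(✓)  0-11(✓)  00-0(✓)  00-1(✓)  000-(✓)  001-(✓)  01-1(✓)  1-00  1-11(✓)  11-0(✓)  11-1(✓)  110-(✓)  111-(✓)
size-2^2 implicants → --11  -1-1  0--1  00--  11--
Unchecked terms (primes): --11, -000, -1-1, 0--1, 00--, 1-00, 11--
Minterm coverage:
  m0 ⊆ -000,00--
  m1 ⊆ 0--1,00--
  m2 ⊆ 00-- [E]
  m3 ⊆ --11,0--1,00--
  m5 ⊆ -1-1,0--1
  m7 ⊆ --11,-1-1,0--1
  m8 ⊆ -000,1-00
  m11 ⊆ --11 [E]
  m12 ⊆ 1-00,11--
  m13 ⊆ -1-1,11--
  m14 ⊆ 11-- [E]
  m15 ⊆ --11,-1-1,11--
E = {--11, 00--, 11--}

YES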